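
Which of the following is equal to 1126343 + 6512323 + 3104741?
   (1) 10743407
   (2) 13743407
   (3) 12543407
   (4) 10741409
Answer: 1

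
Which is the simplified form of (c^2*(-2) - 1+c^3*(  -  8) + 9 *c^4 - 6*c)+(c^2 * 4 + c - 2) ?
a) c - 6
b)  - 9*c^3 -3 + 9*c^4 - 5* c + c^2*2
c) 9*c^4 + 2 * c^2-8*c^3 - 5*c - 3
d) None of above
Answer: c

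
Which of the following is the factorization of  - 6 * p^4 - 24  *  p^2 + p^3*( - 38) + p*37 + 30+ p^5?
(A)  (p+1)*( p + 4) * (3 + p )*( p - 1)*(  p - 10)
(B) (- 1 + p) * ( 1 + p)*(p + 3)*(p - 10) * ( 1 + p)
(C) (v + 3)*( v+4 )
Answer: B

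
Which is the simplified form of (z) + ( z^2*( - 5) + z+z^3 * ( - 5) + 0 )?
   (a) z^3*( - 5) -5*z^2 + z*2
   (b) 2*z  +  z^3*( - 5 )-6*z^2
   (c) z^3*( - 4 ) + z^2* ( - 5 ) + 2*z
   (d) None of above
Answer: a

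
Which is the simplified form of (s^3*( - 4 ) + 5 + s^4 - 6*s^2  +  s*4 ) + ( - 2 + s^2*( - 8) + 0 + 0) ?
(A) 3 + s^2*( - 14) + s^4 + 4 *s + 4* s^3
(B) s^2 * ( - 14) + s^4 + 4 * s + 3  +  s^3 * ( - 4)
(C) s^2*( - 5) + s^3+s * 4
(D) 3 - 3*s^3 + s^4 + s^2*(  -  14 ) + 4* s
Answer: B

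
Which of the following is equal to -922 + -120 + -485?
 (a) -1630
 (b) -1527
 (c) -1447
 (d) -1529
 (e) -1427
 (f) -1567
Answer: b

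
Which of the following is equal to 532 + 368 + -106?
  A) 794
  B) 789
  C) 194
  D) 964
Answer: A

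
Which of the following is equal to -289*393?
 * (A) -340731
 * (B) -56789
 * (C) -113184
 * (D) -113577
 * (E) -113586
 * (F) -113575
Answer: D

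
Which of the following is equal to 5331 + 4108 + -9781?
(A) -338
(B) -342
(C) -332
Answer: B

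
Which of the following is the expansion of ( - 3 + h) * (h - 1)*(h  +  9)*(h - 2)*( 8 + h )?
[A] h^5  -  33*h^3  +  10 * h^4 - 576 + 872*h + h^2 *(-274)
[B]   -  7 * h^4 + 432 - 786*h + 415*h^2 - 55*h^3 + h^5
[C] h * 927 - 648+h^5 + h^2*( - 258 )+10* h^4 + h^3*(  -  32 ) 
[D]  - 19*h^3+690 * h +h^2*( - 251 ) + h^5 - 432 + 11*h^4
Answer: D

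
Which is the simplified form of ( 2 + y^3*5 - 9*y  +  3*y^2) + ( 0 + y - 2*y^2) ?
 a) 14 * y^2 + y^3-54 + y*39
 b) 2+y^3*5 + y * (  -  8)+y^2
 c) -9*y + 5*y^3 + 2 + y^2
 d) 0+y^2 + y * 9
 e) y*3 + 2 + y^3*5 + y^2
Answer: b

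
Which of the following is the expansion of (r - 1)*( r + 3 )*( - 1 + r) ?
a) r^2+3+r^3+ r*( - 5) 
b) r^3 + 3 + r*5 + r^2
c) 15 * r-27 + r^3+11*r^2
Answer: a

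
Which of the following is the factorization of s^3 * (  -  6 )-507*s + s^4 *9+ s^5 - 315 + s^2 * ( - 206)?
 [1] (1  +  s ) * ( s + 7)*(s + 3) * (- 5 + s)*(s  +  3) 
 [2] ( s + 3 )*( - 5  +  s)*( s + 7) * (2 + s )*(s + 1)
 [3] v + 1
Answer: 1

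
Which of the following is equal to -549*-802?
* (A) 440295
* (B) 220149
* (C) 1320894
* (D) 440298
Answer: D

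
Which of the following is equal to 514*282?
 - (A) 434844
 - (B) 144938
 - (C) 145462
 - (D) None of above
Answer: D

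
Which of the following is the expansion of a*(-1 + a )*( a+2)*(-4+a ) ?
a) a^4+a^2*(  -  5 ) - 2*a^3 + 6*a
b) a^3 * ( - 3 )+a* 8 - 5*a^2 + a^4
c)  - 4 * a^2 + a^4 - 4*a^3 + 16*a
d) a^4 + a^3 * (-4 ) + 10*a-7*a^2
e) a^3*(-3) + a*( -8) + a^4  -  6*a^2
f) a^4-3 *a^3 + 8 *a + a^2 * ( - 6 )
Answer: f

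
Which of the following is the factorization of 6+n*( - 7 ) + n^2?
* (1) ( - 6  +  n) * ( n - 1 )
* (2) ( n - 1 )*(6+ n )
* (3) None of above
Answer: 1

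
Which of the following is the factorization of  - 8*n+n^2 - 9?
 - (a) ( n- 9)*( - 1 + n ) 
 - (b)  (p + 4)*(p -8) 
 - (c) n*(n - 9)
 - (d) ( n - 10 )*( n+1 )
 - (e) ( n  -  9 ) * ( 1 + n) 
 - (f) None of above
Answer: e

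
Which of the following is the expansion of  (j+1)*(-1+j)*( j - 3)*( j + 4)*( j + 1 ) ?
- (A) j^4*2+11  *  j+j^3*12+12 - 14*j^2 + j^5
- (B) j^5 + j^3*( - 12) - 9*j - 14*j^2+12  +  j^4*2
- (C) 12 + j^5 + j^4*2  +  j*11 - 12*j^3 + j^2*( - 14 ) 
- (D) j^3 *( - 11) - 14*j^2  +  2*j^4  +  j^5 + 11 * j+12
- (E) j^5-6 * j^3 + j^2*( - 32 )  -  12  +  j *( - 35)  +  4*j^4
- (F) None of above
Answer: C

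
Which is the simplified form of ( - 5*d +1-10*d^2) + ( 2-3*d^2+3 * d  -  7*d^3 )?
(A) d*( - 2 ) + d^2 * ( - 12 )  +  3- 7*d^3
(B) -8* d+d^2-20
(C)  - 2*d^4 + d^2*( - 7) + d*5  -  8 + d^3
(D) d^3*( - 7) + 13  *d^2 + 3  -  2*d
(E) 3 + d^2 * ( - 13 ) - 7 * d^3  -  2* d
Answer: E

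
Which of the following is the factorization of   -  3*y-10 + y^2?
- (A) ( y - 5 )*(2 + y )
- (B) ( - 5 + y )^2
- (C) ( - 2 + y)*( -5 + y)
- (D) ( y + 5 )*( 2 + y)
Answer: A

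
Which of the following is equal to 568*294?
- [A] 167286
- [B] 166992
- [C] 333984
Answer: B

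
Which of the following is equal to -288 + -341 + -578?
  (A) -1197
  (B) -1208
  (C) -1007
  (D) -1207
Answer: D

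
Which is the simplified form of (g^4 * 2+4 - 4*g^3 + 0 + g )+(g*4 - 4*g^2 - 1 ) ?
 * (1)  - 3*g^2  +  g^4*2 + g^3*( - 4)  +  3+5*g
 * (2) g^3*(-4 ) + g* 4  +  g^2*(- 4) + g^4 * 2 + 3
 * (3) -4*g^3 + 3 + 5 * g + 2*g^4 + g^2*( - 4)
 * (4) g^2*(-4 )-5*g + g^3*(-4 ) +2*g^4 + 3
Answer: 3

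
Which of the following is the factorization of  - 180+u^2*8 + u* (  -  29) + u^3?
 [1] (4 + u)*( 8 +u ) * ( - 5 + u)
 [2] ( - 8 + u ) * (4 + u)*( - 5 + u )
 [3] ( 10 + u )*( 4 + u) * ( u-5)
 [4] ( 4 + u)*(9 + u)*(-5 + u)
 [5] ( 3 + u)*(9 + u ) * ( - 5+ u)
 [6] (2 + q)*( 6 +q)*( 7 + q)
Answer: 4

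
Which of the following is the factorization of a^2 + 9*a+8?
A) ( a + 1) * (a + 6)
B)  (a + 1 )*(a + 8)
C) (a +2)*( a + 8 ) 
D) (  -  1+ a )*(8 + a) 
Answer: B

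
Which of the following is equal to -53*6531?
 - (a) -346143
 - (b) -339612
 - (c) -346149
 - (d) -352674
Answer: a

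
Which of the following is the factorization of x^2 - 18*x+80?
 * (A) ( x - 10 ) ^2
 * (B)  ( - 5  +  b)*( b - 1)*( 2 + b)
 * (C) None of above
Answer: C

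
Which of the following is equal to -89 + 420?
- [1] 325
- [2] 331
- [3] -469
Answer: 2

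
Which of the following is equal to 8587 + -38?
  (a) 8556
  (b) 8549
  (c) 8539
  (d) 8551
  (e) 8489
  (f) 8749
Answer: b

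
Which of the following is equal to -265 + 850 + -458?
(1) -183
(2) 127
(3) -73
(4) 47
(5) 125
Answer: 2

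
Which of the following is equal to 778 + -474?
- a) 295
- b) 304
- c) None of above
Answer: b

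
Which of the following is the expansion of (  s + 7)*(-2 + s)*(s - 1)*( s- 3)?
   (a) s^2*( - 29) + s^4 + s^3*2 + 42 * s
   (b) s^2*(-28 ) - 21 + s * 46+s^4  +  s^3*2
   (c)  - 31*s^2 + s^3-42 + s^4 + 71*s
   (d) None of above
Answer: c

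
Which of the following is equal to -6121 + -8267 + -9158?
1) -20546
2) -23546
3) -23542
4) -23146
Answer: 2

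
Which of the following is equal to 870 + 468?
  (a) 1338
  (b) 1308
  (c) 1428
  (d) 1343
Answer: a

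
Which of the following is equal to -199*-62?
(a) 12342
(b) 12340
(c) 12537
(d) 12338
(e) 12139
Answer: d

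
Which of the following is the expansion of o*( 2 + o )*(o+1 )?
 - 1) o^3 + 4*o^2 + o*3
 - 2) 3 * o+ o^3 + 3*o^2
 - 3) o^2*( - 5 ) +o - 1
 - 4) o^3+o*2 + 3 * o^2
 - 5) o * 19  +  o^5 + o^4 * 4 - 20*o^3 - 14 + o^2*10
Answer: 4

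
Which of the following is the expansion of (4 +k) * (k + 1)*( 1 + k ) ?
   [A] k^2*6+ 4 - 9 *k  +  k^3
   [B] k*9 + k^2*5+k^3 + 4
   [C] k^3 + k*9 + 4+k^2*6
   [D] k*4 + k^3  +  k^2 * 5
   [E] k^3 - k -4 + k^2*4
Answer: C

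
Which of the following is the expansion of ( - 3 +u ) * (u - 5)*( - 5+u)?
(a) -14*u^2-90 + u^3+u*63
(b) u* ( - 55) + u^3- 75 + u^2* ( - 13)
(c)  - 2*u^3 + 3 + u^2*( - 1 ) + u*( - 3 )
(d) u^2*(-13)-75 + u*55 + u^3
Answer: d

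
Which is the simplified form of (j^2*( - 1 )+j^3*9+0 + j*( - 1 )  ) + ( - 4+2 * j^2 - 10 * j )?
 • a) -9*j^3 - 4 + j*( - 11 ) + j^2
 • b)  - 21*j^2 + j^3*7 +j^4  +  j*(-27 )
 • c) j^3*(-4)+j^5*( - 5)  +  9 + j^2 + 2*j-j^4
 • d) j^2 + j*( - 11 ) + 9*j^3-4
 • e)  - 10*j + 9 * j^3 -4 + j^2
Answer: d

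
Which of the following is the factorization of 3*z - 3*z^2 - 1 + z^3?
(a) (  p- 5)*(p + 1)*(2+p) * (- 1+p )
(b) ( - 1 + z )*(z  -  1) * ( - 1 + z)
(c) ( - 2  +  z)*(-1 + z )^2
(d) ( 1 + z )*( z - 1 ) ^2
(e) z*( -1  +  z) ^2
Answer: b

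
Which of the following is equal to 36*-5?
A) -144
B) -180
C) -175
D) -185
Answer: B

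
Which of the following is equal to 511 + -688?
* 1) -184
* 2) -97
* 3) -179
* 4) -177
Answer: 4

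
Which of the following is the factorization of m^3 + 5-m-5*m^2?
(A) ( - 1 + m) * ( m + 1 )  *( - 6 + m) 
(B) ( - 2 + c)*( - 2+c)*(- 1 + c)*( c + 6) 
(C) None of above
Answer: C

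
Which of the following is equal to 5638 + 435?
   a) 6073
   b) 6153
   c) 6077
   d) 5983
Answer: a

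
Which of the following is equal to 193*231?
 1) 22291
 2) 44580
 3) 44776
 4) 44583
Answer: 4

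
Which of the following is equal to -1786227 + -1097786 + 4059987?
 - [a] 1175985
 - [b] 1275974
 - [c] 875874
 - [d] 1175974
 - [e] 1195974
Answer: d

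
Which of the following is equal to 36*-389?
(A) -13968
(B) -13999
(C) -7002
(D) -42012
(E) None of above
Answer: E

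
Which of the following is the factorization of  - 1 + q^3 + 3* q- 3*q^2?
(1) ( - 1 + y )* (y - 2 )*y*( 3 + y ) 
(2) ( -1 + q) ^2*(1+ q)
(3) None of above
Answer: 3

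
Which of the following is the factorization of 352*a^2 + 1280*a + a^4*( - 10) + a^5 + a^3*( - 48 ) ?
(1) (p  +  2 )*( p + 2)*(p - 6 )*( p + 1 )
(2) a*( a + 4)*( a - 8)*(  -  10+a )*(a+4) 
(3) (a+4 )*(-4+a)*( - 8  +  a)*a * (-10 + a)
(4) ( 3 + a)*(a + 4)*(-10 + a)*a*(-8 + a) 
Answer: 2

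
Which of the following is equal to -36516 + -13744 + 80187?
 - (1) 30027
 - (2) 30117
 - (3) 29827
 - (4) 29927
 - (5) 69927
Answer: 4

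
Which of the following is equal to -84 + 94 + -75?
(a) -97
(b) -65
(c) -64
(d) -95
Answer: b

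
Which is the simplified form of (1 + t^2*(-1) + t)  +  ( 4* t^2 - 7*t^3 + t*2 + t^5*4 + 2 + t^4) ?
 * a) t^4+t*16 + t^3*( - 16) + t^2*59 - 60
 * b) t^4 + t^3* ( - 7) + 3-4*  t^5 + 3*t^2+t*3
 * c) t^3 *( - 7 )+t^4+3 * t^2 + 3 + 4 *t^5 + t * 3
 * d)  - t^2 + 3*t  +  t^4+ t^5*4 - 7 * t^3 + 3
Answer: c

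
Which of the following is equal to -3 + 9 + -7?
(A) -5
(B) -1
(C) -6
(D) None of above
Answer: B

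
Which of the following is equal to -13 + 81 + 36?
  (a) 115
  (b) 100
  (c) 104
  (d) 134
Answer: c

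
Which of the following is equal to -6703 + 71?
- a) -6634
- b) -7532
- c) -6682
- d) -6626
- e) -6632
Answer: e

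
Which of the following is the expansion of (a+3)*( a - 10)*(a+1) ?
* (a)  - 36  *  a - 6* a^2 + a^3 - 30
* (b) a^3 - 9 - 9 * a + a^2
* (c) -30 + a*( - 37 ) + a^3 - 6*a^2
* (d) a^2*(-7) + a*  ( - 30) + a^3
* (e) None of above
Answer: c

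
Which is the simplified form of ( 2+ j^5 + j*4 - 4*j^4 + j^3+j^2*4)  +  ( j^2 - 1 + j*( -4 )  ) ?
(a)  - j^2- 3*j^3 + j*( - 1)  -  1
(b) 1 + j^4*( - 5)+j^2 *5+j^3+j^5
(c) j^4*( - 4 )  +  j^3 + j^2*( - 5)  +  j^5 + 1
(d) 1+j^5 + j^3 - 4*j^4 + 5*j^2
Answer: d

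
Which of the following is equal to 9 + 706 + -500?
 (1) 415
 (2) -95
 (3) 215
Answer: 3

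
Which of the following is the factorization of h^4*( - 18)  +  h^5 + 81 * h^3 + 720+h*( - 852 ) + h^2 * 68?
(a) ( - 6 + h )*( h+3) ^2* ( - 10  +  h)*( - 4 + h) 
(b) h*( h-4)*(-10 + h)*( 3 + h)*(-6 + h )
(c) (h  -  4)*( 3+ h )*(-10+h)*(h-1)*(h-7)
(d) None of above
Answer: d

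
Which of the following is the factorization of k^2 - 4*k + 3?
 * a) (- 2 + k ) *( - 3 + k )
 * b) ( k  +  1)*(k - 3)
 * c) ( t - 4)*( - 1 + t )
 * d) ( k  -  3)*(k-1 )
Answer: d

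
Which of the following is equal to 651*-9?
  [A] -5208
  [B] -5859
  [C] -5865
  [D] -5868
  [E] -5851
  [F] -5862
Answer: B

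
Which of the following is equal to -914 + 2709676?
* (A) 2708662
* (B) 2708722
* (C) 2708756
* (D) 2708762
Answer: D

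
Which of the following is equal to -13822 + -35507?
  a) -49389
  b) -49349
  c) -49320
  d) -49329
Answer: d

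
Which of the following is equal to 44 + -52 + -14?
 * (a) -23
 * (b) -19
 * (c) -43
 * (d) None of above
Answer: d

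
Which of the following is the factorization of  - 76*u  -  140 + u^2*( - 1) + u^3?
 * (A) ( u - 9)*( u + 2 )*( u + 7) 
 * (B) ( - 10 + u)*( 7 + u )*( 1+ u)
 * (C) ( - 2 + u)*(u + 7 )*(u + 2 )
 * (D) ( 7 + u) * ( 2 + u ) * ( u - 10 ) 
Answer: D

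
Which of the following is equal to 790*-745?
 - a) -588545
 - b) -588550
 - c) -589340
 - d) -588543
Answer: b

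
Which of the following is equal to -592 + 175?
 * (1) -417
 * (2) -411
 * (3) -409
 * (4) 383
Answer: 1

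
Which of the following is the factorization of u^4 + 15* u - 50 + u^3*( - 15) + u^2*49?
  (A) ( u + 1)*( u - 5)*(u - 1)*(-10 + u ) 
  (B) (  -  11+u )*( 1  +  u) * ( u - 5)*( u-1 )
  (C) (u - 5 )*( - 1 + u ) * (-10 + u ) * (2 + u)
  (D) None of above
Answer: A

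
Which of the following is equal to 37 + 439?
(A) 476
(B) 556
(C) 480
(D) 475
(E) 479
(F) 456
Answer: A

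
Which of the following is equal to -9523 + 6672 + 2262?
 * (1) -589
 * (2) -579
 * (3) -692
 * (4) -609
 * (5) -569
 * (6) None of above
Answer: 1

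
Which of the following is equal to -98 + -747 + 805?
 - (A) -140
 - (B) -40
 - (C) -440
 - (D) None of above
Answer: B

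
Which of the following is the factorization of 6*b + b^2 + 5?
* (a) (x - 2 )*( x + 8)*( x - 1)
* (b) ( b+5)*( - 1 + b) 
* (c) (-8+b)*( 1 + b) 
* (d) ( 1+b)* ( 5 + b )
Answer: d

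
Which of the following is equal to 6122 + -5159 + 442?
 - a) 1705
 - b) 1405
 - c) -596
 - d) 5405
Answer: b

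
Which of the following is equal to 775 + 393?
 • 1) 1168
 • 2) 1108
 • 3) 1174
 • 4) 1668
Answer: 1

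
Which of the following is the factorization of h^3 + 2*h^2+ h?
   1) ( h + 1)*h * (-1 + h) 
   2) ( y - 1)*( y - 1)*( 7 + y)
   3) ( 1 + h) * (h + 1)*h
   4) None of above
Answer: 3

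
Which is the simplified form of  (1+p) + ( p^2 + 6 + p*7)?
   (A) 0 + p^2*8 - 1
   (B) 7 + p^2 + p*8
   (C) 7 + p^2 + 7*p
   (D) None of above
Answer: B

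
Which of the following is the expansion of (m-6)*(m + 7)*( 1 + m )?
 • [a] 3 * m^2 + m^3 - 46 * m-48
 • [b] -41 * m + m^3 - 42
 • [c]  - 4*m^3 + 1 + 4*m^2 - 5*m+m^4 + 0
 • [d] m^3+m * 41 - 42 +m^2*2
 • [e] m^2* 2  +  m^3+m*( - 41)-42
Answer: e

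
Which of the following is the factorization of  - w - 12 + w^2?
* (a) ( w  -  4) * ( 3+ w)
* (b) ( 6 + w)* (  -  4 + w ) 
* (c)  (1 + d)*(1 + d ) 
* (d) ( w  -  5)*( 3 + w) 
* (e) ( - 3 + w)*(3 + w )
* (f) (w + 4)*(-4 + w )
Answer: a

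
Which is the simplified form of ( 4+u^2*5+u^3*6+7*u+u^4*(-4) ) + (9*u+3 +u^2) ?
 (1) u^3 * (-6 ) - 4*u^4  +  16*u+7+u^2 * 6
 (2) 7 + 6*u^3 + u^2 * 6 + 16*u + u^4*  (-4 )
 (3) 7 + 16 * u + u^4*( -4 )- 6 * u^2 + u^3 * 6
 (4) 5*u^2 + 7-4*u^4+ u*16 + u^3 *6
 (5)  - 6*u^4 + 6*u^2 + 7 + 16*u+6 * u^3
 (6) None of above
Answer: 2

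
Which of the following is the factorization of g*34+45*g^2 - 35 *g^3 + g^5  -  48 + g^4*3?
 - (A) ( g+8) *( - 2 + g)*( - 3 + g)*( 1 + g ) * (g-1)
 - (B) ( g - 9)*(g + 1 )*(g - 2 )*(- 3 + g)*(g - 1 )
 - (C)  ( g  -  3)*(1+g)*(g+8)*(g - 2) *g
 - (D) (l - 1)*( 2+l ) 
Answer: A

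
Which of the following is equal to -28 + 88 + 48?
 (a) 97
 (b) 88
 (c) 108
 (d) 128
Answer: c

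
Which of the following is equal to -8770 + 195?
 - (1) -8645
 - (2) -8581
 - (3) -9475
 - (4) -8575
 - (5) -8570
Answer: 4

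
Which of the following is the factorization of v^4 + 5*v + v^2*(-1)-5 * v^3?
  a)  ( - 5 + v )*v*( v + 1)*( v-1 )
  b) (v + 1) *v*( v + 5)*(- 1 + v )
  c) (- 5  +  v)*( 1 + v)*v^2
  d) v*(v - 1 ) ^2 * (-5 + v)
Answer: a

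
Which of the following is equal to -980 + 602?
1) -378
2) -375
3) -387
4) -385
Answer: 1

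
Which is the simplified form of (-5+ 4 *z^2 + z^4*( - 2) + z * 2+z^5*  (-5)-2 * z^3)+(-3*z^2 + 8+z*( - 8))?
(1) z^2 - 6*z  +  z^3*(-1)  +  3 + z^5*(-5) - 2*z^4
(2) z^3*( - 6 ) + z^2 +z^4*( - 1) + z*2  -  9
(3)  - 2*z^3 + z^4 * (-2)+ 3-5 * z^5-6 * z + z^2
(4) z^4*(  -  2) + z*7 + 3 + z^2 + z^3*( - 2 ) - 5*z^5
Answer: 3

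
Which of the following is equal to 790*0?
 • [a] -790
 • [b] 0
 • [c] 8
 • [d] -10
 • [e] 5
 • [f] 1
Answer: b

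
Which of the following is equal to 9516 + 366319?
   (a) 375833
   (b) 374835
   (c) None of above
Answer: c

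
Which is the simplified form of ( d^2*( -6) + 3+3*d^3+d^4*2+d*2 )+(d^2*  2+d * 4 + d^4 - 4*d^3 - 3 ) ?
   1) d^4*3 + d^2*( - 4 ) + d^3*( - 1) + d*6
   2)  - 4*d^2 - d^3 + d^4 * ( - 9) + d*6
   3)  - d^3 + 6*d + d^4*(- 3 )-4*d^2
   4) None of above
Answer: 1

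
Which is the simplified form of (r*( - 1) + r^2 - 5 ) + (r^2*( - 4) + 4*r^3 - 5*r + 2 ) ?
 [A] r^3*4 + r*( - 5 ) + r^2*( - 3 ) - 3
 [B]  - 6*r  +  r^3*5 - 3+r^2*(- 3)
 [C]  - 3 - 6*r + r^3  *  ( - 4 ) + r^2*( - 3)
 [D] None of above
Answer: D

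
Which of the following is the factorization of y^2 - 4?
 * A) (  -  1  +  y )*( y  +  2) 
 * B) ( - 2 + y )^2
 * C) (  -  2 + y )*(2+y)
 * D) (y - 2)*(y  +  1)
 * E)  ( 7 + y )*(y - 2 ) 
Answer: C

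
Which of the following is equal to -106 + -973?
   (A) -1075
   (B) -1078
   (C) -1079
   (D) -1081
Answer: C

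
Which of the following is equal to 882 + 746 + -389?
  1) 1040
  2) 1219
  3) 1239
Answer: 3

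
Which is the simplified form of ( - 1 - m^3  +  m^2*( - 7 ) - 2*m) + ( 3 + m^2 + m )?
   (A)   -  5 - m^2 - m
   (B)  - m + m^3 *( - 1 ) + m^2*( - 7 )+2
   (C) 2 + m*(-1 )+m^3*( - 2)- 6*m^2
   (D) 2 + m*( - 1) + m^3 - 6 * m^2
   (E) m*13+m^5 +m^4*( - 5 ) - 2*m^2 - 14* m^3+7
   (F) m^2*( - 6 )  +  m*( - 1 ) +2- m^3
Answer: F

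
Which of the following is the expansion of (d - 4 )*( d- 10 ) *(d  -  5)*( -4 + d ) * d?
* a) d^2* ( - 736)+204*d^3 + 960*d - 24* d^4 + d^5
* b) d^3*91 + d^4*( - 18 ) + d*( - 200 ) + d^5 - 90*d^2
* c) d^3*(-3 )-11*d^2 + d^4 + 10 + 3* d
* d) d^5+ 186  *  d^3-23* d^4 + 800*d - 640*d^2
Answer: d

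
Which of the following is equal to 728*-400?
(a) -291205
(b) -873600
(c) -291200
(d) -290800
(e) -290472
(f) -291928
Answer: c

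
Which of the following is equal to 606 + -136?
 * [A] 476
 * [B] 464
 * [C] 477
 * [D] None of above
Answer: D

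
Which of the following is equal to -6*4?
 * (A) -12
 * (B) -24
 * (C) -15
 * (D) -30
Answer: B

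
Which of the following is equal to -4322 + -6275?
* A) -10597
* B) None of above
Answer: A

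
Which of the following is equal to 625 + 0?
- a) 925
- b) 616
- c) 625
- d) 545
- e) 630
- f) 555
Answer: c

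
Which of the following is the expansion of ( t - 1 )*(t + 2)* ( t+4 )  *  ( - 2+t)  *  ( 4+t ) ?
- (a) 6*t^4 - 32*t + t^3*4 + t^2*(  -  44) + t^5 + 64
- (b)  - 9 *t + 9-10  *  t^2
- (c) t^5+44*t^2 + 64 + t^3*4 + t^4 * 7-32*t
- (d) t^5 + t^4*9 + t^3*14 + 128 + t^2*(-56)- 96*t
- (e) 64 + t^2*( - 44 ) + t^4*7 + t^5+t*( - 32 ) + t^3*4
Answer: e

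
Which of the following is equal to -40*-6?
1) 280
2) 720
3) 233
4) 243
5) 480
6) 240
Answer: 6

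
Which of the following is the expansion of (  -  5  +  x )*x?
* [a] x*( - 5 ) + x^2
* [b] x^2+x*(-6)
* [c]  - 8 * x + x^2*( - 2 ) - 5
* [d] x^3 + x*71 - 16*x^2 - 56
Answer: a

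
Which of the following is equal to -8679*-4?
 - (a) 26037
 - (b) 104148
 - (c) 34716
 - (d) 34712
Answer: c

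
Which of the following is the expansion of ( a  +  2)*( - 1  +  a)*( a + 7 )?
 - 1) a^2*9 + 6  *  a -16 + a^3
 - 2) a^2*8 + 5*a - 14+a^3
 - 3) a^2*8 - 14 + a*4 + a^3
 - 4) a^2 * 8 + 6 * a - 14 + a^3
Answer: 2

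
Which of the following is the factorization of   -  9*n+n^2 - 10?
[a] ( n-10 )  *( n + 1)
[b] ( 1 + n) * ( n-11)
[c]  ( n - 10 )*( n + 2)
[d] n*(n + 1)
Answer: a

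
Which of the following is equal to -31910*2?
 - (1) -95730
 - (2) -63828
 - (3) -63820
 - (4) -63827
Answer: 3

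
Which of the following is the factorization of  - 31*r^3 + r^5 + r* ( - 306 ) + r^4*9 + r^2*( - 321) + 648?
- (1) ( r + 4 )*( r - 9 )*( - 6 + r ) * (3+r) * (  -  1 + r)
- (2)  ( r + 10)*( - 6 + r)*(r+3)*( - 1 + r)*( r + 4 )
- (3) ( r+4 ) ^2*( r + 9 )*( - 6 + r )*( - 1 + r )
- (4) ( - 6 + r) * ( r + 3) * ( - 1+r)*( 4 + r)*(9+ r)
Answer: 4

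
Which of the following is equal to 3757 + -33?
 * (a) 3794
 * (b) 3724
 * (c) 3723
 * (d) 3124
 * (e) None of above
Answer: b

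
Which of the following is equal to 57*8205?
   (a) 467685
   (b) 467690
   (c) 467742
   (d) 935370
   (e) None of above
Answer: a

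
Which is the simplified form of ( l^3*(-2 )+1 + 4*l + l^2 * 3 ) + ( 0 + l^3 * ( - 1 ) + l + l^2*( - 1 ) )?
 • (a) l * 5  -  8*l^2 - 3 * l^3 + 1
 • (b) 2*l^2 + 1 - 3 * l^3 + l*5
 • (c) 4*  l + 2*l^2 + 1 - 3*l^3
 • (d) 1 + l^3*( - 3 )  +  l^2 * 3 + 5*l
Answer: b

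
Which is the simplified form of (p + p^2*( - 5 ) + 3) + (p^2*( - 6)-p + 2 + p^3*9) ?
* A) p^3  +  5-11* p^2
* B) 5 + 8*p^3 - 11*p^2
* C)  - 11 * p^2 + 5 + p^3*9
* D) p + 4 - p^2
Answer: C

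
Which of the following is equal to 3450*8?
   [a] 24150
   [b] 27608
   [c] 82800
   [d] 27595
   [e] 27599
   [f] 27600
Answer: f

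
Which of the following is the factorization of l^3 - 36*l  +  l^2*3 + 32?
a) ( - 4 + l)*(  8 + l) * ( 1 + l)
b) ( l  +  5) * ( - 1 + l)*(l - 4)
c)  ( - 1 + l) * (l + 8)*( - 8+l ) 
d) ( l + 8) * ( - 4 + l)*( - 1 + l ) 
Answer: d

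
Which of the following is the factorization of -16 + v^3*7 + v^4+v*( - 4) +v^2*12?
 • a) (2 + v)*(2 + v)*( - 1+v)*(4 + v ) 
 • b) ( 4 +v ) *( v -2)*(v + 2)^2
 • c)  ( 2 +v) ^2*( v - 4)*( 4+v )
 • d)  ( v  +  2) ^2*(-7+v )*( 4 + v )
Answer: a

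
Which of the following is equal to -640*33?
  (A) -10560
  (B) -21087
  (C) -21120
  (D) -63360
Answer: C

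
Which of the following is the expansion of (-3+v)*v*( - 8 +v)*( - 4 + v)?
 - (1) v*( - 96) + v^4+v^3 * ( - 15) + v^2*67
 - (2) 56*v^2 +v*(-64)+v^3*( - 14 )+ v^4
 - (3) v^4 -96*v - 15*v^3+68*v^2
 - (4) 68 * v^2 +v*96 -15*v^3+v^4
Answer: 3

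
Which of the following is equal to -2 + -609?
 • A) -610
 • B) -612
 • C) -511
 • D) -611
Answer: D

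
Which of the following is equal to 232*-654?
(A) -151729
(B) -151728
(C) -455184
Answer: B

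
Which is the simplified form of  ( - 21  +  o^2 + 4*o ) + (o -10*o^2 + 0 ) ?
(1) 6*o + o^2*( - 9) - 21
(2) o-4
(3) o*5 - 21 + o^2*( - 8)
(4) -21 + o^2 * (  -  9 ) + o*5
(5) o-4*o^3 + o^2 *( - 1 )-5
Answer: 4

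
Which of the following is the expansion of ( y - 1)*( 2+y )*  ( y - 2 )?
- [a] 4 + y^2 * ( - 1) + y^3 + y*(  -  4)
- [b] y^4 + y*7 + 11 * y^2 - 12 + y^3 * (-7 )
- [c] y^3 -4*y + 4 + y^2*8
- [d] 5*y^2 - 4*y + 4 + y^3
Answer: a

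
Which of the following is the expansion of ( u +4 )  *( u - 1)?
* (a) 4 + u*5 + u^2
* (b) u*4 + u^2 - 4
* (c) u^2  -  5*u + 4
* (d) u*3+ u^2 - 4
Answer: d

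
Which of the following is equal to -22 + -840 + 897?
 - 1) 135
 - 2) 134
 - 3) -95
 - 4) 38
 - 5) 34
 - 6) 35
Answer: 6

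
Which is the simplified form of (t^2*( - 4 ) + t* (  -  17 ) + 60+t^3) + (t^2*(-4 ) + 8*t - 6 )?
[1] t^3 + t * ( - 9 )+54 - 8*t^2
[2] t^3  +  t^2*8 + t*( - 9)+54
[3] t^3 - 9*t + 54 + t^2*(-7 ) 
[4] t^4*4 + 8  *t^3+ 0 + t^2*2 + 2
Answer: 1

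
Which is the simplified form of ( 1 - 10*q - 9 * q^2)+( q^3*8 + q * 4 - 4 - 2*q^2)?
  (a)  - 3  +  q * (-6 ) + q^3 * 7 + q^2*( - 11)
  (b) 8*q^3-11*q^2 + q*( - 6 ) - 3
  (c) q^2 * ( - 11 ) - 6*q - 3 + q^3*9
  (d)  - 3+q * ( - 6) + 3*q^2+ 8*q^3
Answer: b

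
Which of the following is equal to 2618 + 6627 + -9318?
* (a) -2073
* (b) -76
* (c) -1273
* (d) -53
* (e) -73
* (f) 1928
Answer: e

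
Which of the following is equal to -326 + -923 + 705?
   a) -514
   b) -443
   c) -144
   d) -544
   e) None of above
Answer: d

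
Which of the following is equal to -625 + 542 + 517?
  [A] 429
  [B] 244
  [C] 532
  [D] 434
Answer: D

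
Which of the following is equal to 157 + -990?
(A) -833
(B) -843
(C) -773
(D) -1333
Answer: A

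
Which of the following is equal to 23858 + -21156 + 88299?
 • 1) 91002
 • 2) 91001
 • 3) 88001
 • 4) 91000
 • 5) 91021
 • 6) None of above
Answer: 2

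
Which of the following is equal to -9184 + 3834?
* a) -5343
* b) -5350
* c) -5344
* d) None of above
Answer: b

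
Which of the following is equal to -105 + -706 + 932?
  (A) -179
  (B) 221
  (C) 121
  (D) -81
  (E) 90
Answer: C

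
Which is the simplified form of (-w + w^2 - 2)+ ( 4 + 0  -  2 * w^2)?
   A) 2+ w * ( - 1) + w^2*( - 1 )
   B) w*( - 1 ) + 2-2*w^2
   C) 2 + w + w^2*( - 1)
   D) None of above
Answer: A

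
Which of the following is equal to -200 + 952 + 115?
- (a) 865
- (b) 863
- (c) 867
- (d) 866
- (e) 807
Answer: c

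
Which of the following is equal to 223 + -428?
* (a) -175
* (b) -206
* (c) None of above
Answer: c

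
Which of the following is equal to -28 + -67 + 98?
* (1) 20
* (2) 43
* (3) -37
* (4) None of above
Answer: 4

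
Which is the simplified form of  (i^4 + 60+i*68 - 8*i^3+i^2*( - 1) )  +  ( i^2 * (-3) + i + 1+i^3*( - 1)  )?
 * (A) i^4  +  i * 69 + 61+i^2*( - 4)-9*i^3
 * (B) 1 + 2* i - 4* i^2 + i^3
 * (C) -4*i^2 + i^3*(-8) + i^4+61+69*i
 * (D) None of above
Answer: A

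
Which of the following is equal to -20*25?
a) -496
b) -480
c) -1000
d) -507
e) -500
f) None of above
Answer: e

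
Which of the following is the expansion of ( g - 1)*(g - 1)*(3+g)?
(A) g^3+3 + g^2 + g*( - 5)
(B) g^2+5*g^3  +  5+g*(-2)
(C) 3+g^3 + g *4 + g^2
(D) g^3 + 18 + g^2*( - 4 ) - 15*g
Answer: A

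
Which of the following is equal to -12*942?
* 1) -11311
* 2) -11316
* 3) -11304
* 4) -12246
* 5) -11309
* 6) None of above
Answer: 3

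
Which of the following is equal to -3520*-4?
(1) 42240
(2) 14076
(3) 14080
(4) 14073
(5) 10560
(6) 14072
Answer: 3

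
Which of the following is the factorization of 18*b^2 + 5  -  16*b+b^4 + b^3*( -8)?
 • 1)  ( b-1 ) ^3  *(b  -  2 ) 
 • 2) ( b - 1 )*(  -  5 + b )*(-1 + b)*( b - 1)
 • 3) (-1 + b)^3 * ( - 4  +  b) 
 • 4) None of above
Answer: 2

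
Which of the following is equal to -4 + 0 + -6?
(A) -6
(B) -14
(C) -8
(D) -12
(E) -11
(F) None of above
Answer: F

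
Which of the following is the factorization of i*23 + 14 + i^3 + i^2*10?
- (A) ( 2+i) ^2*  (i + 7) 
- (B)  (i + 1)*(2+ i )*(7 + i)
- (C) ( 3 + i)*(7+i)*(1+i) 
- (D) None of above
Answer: B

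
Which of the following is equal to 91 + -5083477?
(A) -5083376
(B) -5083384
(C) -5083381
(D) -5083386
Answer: D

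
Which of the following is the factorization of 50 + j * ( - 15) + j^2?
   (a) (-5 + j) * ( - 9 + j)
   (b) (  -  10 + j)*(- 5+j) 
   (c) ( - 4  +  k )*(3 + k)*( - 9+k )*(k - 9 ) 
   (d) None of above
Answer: b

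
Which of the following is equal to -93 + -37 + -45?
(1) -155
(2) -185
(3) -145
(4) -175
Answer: 4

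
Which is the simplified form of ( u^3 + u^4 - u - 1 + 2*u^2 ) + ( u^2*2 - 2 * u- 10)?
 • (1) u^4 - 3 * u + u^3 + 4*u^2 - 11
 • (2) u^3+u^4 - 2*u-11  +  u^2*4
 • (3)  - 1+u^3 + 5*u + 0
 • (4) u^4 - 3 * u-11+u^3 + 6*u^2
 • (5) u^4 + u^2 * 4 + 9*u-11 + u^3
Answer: 1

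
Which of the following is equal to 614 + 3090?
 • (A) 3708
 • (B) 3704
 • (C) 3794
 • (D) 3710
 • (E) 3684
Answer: B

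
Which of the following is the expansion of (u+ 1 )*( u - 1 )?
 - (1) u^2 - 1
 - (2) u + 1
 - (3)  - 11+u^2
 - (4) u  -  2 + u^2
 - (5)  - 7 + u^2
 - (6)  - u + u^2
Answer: 1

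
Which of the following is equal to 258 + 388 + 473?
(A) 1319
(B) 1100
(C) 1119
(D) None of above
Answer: C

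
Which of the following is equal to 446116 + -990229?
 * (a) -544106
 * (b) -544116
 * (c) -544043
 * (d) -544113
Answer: d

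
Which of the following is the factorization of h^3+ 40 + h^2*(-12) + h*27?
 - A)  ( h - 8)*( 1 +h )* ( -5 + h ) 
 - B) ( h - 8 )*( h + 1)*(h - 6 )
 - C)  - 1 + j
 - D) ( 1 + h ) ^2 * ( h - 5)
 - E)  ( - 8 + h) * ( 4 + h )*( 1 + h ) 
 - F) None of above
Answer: A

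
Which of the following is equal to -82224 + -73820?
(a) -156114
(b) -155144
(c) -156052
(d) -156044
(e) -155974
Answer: d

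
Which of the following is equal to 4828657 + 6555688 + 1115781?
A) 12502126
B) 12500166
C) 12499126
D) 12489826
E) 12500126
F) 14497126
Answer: E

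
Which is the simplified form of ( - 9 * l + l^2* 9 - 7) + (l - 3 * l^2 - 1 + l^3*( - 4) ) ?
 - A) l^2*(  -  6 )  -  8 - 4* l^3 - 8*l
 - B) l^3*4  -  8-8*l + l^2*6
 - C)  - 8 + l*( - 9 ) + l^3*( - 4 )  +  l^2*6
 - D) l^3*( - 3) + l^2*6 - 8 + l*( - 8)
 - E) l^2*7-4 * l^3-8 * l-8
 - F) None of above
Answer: F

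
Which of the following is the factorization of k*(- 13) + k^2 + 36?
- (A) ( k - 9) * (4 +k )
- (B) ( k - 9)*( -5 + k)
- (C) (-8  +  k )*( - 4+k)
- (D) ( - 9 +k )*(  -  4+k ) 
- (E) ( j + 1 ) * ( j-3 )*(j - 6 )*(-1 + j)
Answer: D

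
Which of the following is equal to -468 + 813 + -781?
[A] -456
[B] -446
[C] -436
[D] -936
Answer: C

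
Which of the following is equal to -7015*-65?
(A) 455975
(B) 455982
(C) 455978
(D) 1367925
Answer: A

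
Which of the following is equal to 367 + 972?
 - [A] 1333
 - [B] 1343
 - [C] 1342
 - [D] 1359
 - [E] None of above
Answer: E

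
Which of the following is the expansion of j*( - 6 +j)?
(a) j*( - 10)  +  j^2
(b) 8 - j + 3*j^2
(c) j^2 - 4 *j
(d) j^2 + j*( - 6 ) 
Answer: d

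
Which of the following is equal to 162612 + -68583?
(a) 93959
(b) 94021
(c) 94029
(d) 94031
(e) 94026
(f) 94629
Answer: c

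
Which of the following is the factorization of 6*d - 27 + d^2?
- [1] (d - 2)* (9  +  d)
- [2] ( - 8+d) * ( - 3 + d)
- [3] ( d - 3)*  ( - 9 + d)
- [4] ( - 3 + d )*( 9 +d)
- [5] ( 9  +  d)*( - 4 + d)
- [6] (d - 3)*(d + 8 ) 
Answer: 4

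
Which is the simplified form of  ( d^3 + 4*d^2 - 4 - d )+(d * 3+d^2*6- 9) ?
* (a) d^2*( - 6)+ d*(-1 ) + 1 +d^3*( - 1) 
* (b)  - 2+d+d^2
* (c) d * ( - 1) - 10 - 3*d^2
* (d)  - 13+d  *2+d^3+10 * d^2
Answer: d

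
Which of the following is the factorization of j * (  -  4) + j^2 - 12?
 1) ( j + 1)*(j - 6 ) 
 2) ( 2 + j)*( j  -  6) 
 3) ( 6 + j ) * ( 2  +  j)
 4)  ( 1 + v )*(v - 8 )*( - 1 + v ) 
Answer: 2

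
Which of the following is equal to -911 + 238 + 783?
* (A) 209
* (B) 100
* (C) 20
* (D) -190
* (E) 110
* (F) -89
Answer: E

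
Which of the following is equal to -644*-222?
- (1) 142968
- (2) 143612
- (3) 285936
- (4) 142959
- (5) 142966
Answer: 1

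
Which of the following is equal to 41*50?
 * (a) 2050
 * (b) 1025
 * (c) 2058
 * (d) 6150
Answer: a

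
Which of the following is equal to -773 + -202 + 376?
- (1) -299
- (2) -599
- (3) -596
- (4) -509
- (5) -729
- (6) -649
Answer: 2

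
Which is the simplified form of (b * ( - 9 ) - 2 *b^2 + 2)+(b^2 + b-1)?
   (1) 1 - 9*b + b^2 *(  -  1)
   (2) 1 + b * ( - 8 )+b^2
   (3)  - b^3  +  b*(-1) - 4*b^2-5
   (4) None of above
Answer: 4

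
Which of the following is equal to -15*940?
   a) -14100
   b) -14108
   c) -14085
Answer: a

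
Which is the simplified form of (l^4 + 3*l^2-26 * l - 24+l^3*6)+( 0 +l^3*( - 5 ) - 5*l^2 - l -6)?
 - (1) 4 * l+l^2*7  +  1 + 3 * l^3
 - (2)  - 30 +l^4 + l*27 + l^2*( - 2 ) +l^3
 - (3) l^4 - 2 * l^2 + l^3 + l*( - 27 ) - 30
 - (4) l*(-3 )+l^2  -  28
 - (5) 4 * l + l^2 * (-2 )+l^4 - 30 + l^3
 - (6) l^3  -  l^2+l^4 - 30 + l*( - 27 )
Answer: 3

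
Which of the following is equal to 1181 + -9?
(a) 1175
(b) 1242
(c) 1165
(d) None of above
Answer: d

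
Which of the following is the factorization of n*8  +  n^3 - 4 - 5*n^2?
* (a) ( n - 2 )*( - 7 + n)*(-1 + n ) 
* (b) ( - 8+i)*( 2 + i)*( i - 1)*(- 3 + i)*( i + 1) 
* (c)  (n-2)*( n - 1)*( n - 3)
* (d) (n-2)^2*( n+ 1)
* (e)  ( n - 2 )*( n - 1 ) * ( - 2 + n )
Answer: e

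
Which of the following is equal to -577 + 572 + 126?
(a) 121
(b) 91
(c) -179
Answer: a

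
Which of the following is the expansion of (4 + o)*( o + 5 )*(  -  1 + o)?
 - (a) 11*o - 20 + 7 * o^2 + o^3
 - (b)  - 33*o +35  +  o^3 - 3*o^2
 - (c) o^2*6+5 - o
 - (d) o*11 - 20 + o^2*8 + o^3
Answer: d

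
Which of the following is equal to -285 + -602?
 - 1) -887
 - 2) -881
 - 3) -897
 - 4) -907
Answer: 1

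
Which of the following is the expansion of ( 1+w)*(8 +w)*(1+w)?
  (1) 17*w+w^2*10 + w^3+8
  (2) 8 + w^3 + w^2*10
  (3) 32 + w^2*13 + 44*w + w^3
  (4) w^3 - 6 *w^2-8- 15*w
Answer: 1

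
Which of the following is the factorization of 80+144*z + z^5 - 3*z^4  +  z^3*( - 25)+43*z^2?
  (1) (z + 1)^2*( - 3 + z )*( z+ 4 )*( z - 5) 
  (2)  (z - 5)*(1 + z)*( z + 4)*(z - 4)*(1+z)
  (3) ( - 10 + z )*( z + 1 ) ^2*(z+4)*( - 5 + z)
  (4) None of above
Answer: 2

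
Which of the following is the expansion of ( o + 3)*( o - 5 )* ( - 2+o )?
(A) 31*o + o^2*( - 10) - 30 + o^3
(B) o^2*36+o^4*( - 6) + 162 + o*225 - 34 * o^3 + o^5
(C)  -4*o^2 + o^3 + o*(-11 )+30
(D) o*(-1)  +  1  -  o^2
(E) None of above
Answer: C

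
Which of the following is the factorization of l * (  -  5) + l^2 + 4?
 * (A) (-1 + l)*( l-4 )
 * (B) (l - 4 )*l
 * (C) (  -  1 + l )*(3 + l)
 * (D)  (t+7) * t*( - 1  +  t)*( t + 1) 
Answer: A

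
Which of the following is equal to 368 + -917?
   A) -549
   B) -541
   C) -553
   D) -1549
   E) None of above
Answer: A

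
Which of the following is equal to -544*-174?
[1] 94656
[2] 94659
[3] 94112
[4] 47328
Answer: 1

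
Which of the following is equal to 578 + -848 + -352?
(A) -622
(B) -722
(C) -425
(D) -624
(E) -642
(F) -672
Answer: A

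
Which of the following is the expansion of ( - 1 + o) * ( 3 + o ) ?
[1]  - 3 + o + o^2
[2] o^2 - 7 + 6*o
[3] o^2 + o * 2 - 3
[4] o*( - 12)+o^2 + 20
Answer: 3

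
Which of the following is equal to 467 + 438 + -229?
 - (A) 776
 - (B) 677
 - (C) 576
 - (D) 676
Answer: D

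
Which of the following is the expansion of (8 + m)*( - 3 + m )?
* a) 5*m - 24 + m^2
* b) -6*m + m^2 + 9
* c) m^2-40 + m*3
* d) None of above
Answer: a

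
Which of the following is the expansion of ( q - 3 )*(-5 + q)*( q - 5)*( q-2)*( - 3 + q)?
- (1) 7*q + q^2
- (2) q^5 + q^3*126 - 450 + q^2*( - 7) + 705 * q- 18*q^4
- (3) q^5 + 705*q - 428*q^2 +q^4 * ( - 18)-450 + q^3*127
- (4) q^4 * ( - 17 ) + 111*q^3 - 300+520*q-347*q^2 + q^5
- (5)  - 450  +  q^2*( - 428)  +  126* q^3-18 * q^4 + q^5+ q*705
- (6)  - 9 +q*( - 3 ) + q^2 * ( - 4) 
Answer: 5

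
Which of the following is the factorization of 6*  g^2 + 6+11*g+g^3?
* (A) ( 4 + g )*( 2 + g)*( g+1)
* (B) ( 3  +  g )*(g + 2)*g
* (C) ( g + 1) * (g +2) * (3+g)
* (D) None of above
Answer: C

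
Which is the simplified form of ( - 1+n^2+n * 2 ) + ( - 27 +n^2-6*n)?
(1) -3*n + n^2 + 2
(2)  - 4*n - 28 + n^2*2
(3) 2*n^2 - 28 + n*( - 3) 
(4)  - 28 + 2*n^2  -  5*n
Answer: 2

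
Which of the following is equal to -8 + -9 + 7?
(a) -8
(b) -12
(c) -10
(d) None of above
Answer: c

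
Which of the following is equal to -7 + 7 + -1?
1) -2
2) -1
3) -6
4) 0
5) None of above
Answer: 2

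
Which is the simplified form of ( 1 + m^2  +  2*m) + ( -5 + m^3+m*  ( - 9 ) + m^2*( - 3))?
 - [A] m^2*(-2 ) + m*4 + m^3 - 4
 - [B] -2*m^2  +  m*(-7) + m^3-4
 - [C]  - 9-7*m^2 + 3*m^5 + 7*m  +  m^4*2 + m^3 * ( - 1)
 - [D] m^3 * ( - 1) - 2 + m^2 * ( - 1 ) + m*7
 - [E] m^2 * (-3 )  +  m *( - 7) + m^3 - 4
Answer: B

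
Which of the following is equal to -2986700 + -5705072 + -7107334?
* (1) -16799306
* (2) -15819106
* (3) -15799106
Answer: 3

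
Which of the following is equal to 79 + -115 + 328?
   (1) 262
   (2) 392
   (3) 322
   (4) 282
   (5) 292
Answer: 5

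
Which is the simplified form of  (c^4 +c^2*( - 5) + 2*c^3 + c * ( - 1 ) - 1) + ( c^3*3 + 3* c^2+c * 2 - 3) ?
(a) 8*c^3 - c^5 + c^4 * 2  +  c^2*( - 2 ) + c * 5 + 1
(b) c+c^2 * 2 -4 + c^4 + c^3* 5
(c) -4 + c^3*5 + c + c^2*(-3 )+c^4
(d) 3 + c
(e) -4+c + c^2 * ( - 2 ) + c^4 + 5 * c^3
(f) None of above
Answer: e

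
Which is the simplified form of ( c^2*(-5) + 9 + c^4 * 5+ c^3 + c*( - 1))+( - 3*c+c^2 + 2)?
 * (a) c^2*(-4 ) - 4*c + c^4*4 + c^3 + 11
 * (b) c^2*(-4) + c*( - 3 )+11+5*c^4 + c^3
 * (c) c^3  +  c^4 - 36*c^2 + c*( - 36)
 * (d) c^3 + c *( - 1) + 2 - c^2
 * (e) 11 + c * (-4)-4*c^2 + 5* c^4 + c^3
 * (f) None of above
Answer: e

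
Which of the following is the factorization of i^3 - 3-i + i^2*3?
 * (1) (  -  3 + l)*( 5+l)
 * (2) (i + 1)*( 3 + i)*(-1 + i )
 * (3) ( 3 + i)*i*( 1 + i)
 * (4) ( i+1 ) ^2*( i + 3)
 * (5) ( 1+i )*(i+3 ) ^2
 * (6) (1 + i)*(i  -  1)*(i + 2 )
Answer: 2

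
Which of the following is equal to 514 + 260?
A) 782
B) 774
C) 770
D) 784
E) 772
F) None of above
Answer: B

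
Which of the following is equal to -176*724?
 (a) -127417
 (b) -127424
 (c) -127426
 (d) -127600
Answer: b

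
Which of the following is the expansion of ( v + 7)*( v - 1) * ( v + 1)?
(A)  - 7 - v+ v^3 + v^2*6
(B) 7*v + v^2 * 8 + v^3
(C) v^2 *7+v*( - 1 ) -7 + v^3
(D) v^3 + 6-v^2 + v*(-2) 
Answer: C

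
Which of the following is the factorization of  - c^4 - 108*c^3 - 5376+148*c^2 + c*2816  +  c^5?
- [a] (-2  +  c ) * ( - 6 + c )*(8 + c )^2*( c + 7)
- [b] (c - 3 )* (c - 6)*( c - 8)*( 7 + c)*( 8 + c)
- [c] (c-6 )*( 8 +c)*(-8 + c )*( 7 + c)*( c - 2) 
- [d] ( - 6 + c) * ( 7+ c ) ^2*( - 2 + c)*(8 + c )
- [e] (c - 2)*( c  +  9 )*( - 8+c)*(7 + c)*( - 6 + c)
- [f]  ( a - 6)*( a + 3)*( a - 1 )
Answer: c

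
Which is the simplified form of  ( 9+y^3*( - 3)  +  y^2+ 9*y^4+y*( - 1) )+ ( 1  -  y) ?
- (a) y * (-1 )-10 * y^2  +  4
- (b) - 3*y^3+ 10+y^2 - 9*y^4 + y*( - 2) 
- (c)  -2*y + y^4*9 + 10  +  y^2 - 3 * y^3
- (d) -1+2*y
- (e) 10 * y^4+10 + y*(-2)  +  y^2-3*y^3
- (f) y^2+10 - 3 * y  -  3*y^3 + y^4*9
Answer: c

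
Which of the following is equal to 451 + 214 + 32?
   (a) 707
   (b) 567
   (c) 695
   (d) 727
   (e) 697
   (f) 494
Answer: e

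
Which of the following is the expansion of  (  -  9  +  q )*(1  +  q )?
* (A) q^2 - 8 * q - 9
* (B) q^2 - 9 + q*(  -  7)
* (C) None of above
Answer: A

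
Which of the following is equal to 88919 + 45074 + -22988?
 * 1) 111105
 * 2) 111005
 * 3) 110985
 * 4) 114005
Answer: 2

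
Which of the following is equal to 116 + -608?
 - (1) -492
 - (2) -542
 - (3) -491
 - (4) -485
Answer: 1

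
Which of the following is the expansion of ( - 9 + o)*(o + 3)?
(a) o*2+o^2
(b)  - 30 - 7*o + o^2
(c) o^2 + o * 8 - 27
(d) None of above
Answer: d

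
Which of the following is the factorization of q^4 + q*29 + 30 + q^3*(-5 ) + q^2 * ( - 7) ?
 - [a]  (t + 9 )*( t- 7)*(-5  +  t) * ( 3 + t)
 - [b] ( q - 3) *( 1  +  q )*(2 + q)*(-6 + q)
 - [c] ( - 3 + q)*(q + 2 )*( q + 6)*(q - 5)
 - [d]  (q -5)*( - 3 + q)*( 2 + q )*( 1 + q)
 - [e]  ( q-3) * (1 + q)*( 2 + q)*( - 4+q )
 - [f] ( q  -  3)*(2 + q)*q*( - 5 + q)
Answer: d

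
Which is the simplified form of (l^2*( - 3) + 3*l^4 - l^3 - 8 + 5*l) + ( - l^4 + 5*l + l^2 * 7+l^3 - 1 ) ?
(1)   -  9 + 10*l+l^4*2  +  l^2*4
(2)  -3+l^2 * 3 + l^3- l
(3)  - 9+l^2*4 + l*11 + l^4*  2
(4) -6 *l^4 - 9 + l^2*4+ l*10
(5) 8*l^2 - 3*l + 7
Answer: 1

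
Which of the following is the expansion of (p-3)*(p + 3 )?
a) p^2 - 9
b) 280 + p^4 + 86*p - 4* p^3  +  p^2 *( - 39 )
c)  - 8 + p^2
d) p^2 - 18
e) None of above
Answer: a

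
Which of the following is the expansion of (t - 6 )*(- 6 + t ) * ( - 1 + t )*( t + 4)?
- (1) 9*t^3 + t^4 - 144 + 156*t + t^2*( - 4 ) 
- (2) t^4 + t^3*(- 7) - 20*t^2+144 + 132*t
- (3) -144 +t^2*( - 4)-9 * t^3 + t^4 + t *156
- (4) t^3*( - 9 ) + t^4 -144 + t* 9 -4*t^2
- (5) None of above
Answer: 3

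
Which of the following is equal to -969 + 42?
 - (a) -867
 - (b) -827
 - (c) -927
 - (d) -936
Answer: c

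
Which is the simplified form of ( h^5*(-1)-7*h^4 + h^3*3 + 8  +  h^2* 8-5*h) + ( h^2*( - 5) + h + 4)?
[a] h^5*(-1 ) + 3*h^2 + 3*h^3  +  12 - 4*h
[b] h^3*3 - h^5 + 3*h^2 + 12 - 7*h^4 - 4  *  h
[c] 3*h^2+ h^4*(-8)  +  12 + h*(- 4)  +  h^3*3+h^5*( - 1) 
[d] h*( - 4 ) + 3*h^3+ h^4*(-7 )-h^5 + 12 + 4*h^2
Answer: b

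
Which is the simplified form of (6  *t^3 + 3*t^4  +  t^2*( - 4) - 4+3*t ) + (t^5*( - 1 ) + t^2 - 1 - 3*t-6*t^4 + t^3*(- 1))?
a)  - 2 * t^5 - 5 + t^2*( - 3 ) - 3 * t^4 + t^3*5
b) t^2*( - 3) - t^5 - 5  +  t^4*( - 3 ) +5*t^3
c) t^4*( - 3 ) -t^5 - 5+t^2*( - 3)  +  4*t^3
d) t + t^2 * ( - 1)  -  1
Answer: b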